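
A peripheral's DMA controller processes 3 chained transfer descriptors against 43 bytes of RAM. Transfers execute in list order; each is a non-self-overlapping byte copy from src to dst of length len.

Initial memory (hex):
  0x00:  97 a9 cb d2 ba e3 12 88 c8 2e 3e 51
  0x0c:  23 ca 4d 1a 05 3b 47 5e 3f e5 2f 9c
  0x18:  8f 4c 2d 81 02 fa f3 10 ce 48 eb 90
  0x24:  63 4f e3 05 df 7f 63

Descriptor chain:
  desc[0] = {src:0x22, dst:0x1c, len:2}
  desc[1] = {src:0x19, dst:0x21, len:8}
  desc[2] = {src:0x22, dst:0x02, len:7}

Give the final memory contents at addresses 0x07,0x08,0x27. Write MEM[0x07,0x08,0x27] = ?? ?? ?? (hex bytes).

MEM[0x07,0x08,0x27] = 10 ce 10

#0 dst[0x1c+2] := {0xeb,0x90}
#1 dst[0x21+8] := {0x4c,0x2d,0x81,0xeb,0x90,0xf3,0x10,0xce}
#2 dst[0x02+7] := {0x2d,0x81,0xeb,0x90,0xf3,0x10,0xce}
query mem[0x07]=0x10, mem[0x08]=0xce, mem[0x27]=0x10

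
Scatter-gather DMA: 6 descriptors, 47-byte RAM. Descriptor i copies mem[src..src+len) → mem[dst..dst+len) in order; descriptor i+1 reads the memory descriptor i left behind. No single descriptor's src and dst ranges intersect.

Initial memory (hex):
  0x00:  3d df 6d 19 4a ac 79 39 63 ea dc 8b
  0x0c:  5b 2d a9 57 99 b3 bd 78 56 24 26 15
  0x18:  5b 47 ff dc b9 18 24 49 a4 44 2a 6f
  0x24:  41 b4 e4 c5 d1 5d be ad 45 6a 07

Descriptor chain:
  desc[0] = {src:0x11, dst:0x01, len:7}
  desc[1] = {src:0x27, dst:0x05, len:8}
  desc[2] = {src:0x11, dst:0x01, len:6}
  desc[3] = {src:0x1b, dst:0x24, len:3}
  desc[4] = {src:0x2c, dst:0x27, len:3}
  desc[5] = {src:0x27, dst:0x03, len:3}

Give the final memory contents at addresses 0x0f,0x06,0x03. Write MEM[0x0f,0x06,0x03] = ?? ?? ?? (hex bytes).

#0 dst[0x01+7] := {0xb3,0xbd,0x78,0x56,0x24,0x26,0x15}
#1 dst[0x05+8] := {0xc5,0xd1,0x5d,0xbe,0xad,0x45,0x6a,0x07}
#2 dst[0x01+6] := {0xb3,0xbd,0x78,0x56,0x24,0x26}
#3 dst[0x24+3] := {0xdc,0xb9,0x18}
#4 dst[0x27+3] := {0x45,0x6a,0x07}
#5 dst[0x03+3] := {0x45,0x6a,0x07}
query mem[0x0f]=0x57, mem[0x06]=0x26, mem[0x03]=0x45

MEM[0x0f,0x06,0x03] = 57 26 45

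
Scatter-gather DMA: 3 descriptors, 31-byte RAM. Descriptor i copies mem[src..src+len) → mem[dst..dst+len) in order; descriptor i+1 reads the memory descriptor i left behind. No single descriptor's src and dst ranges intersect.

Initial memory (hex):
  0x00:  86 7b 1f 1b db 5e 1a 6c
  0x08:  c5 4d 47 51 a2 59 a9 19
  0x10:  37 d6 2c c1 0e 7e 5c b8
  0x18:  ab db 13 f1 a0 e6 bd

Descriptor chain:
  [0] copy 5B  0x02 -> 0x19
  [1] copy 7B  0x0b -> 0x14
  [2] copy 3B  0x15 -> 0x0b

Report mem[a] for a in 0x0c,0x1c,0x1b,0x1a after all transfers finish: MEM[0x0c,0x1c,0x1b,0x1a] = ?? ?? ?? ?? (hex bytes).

  after D0: wrote 5B at 0x19 = 1f1bdb5e1a
  after D1: wrote 7B at 0x14 = 51a259a91937d6
  after D2: wrote 3B at 0x0b = a259a9
query mem[0x0c]=0x59, mem[0x1c]=0x5e, mem[0x1b]=0xdb, mem[0x1a]=0xd6

MEM[0x0c,0x1c,0x1b,0x1a] = 59 5e db d6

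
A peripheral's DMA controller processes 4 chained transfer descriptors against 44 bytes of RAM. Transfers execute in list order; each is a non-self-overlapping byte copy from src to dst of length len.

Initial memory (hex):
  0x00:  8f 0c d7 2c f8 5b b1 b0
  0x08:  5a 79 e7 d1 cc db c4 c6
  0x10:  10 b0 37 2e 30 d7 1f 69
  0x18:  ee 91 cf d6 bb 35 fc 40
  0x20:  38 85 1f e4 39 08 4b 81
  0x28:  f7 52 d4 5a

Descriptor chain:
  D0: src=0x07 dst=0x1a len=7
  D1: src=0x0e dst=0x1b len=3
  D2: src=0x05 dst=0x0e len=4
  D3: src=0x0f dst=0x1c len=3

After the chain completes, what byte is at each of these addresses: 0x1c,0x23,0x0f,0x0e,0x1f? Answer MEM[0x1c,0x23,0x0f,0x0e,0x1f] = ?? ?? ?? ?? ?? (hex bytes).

MEM[0x1c,0x23,0x0f,0x0e,0x1f] = b1 e4 b1 5b cc

  after D0: wrote 7B at 0x1a = b05a79e7d1ccdb
  after D1: wrote 3B at 0x1b = c4c610
  after D2: wrote 4B at 0x0e = 5bb1b05a
  after D3: wrote 3B at 0x1c = b1b05a
query mem[0x1c]=0xb1, mem[0x23]=0xe4, mem[0x0f]=0xb1, mem[0x0e]=0x5b, mem[0x1f]=0xcc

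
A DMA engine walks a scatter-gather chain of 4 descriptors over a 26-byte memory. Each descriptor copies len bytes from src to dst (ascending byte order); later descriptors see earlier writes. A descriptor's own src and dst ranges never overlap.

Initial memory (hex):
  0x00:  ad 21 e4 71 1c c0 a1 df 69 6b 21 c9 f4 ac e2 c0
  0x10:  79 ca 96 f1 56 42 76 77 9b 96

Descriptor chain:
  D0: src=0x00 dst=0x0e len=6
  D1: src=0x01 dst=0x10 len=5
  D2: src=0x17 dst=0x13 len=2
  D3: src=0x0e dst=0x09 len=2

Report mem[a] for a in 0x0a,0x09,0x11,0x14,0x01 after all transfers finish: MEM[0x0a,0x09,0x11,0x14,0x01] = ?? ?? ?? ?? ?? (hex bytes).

MEM[0x0a,0x09,0x11,0x14,0x01] = 21 ad e4 9b 21

  after D0: wrote 6B at 0x0e = ad21e4711cc0
  after D1: wrote 5B at 0x10 = 21e4711cc0
  after D2: wrote 2B at 0x13 = 779b
  after D3: wrote 2B at 0x09 = ad21
query mem[0x0a]=0x21, mem[0x09]=0xad, mem[0x11]=0xe4, mem[0x14]=0x9b, mem[0x01]=0x21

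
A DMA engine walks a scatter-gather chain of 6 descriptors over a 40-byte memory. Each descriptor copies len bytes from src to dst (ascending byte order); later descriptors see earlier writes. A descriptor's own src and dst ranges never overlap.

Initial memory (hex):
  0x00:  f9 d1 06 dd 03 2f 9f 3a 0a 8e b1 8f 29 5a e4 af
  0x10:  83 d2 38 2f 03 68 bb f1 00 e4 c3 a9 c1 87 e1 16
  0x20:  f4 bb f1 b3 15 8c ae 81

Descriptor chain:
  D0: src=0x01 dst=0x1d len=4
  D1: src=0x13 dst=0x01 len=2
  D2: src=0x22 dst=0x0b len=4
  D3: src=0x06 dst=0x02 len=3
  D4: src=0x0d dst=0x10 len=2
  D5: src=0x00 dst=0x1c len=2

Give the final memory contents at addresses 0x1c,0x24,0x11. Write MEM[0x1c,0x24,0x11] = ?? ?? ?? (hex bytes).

MEM[0x1c,0x24,0x11] = f9 15 8c

D0: mem[0x1d..0x20] <- [d1 06 dd 03]
D1: mem[0x01..0x02] <- [2f 03]
D2: mem[0x0b..0x0e] <- [f1 b3 15 8c]
D3: mem[0x02..0x04] <- [9f 3a 0a]
D4: mem[0x10..0x11] <- [15 8c]
D5: mem[0x1c..0x1d] <- [f9 2f]
query mem[0x1c]=0xf9, mem[0x24]=0x15, mem[0x11]=0x8c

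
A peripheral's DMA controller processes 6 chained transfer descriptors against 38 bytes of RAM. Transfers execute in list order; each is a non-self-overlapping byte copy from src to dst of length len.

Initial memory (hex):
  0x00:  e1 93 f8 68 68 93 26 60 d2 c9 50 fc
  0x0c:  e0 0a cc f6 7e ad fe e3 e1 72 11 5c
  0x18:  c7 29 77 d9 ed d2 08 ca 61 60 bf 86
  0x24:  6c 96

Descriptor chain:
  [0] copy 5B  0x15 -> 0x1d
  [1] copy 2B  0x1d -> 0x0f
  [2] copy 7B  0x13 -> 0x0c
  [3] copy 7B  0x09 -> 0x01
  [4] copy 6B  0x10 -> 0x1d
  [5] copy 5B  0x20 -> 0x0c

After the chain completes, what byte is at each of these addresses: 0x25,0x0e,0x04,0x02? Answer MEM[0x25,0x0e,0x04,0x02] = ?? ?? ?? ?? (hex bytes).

  after D0: wrote 5B at 0x1d = 72115cc729
  after D1: wrote 2B at 0x0f = 7211
  after D2: wrote 7B at 0x0c = e3e172115cc729
  after D3: wrote 7B at 0x01 = c950fce3e17211
  after D4: wrote 6B at 0x1d = 5cc729e3e172
  after D5: wrote 5B at 0x0c = e3e172866c
query mem[0x25]=0x96, mem[0x0e]=0x72, mem[0x04]=0xe3, mem[0x02]=0x50

MEM[0x25,0x0e,0x04,0x02] = 96 72 e3 50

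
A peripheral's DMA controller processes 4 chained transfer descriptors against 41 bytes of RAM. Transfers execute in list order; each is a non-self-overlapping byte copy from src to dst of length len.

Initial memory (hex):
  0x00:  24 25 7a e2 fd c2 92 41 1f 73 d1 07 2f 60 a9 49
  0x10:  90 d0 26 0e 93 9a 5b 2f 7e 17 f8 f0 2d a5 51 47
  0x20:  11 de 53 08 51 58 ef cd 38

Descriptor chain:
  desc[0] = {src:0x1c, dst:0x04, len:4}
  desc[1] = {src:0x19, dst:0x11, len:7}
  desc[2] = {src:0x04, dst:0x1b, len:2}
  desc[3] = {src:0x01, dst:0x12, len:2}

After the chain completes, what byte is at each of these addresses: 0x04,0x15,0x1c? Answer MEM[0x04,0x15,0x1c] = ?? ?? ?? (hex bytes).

#0 dst[0x04+4] := {0x2d,0xa5,0x51,0x47}
#1 dst[0x11+7] := {0x17,0xf8,0xf0,0x2d,0xa5,0x51,0x47}
#2 dst[0x1b+2] := {0x2d,0xa5}
#3 dst[0x12+2] := {0x25,0x7a}
query mem[0x04]=0x2d, mem[0x15]=0xa5, mem[0x1c]=0xa5

MEM[0x04,0x15,0x1c] = 2d a5 a5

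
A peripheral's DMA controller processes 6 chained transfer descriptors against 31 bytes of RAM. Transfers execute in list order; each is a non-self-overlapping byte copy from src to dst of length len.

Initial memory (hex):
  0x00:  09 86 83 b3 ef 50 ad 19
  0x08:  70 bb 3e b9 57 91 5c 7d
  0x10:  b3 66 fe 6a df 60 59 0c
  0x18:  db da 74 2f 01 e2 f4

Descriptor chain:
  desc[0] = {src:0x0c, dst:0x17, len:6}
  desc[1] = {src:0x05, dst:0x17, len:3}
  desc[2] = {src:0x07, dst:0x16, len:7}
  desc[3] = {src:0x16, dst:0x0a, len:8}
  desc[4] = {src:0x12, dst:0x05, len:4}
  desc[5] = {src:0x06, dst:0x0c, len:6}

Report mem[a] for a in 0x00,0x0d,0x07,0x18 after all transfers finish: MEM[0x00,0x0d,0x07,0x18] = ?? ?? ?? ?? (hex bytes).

MEM[0x00,0x0d,0x07,0x18] = 09 df df bb

D0: mem[0x17..0x1c] <- [57 91 5c 7d b3 66]
D1: mem[0x17..0x19] <- [50 ad 19]
D2: mem[0x16..0x1c] <- [19 70 bb 3e b9 57 91]
D3: mem[0x0a..0x11] <- [19 70 bb 3e b9 57 91 e2]
D4: mem[0x05..0x08] <- [fe 6a df 60]
D5: mem[0x0c..0x11] <- [6a df 60 bb 19 70]
query mem[0x00]=0x09, mem[0x0d]=0xdf, mem[0x07]=0xdf, mem[0x18]=0xbb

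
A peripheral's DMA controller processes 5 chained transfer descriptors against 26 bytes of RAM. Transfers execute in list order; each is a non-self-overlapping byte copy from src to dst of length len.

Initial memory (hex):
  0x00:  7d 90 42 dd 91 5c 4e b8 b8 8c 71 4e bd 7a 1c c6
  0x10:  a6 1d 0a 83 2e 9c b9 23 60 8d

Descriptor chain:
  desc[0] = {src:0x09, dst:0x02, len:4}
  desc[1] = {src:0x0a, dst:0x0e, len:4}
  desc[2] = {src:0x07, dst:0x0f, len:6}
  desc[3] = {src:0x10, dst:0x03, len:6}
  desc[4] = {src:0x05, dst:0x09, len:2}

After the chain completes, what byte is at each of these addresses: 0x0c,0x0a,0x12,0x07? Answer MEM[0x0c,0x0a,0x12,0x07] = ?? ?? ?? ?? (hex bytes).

MEM[0x0c,0x0a,0x12,0x07] = bd 4e 71 bd

#0 dst[0x02+4] := {0x8c,0x71,0x4e,0xbd}
#1 dst[0x0e+4] := {0x71,0x4e,0xbd,0x7a}
#2 dst[0x0f+6] := {0xb8,0xb8,0x8c,0x71,0x4e,0xbd}
#3 dst[0x03+6] := {0xb8,0x8c,0x71,0x4e,0xbd,0x9c}
#4 dst[0x09+2] := {0x71,0x4e}
query mem[0x0c]=0xbd, mem[0x0a]=0x4e, mem[0x12]=0x71, mem[0x07]=0xbd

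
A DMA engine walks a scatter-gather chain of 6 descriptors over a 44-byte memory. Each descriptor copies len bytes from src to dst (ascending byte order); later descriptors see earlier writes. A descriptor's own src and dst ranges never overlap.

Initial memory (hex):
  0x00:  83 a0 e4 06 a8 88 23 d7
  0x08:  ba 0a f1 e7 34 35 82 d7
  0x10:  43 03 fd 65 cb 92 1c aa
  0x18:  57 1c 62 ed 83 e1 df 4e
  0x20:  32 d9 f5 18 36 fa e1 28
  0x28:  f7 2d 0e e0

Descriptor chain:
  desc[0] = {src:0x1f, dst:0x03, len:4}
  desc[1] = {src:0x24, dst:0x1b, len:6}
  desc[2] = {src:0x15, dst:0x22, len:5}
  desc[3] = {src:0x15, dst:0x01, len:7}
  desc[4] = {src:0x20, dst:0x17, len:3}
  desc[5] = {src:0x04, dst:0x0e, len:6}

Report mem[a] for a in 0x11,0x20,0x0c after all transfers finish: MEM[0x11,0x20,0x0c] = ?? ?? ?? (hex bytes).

MEM[0x11,0x20,0x0c] = 36 2d 34

D0: mem[0x03..0x06] <- [4e 32 d9 f5]
D1: mem[0x1b..0x20] <- [36 fa e1 28 f7 2d]
D2: mem[0x22..0x26] <- [92 1c aa 57 1c]
D3: mem[0x01..0x07] <- [92 1c aa 57 1c 62 36]
D4: mem[0x17..0x19] <- [2d d9 92]
D5: mem[0x0e..0x13] <- [57 1c 62 36 ba 0a]
query mem[0x11]=0x36, mem[0x20]=0x2d, mem[0x0c]=0x34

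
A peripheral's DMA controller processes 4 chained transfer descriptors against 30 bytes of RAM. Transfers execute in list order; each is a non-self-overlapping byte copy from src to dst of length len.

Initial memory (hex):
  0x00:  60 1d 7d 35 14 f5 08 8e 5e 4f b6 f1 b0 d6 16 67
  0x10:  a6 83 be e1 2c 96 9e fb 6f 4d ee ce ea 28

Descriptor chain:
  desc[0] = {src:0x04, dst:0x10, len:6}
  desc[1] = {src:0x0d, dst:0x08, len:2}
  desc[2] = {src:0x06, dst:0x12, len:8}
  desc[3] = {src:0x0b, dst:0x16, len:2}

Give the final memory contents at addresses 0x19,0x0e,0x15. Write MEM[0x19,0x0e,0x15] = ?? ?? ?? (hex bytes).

[0] 0x04->0x10 len=6 : 14 f5 08 8e 5e 4f
[1] 0x0d->0x08 len=2 : d6 16
[2] 0x06->0x12 len=8 : 08 8e d6 16 b6 f1 b0 d6
[3] 0x0b->0x16 len=2 : f1 b0
query mem[0x19]=0xd6, mem[0x0e]=0x16, mem[0x15]=0x16

MEM[0x19,0x0e,0x15] = d6 16 16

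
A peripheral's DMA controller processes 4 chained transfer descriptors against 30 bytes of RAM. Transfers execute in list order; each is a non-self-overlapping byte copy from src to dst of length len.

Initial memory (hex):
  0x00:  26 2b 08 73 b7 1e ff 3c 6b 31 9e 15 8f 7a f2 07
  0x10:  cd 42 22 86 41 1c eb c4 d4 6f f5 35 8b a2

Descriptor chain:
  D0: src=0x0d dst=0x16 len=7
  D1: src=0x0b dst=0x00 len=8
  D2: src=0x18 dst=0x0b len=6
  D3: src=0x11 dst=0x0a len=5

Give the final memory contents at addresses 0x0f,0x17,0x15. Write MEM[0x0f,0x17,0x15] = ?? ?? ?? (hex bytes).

MEM[0x0f,0x17,0x15] = 86 f2 1c

[0] 0x0d->0x16 len=7 : 7a f2 07 cd 42 22 86
[1] 0x0b->0x00 len=8 : 15 8f 7a f2 07 cd 42 22
[2] 0x18->0x0b len=6 : 07 cd 42 22 86 a2
[3] 0x11->0x0a len=5 : 42 22 86 41 1c
query mem[0x0f]=0x86, mem[0x17]=0xf2, mem[0x15]=0x1c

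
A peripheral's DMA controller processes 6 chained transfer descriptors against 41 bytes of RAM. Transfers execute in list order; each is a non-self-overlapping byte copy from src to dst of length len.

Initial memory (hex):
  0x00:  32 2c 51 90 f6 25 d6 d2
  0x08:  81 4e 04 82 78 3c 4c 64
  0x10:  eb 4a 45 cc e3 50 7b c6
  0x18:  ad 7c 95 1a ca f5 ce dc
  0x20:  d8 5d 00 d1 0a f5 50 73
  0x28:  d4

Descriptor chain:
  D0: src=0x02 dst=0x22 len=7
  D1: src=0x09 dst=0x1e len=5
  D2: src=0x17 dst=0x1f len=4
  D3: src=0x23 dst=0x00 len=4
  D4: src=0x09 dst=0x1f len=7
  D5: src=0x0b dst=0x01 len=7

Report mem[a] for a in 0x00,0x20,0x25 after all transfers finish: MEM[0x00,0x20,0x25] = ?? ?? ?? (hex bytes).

MEM[0x00,0x20,0x25] = 90 04 64

D0: mem[0x22..0x28] <- [51 90 f6 25 d6 d2 81]
D1: mem[0x1e..0x22] <- [4e 04 82 78 3c]
D2: mem[0x1f..0x22] <- [c6 ad 7c 95]
D3: mem[0x00..0x03] <- [90 f6 25 d6]
D4: mem[0x1f..0x25] <- [4e 04 82 78 3c 4c 64]
D5: mem[0x01..0x07] <- [82 78 3c 4c 64 eb 4a]
query mem[0x00]=0x90, mem[0x20]=0x04, mem[0x25]=0x64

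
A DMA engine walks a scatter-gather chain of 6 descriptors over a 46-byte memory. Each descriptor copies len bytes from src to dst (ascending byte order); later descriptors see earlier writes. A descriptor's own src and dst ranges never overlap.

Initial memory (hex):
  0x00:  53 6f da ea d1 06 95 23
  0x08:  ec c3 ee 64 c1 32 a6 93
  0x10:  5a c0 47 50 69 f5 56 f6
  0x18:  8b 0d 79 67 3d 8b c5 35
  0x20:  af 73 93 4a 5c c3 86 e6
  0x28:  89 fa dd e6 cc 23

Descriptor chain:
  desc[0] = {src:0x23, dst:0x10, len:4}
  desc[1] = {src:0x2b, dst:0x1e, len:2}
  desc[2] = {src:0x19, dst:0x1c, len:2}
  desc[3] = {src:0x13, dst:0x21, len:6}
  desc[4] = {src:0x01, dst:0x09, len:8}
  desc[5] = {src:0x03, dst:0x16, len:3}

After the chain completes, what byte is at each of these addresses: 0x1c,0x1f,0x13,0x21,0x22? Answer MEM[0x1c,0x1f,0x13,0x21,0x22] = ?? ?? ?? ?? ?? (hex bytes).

MEM[0x1c,0x1f,0x13,0x21,0x22] = 0d cc 86 86 69

#0 dst[0x10+4] := {0x4a,0x5c,0xc3,0x86}
#1 dst[0x1e+2] := {0xe6,0xcc}
#2 dst[0x1c+2] := {0x0d,0x79}
#3 dst[0x21+6] := {0x86,0x69,0xf5,0x56,0xf6,0x8b}
#4 dst[0x09+8] := {0x6f,0xda,0xea,0xd1,0x06,0x95,0x23,0xec}
#5 dst[0x16+3] := {0xea,0xd1,0x06}
query mem[0x1c]=0x0d, mem[0x1f]=0xcc, mem[0x13]=0x86, mem[0x21]=0x86, mem[0x22]=0x69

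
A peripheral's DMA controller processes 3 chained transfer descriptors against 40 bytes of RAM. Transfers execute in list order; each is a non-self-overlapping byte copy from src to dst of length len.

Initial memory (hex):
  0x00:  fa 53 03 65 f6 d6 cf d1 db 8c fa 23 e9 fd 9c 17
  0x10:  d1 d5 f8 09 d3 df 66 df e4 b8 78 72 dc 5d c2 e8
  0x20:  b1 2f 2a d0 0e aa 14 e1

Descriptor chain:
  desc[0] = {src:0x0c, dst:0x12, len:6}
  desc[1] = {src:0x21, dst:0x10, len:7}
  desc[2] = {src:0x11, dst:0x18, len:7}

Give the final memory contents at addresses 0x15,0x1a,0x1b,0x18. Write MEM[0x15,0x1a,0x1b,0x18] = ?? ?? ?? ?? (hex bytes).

MEM[0x15,0x1a,0x1b,0x18] = 14 0e aa 2a

#0 dst[0x12+6] := {0xe9,0xfd,0x9c,0x17,0xd1,0xd5}
#1 dst[0x10+7] := {0x2f,0x2a,0xd0,0x0e,0xaa,0x14,0xe1}
#2 dst[0x18+7] := {0x2a,0xd0,0x0e,0xaa,0x14,0xe1,0xd5}
query mem[0x15]=0x14, mem[0x1a]=0x0e, mem[0x1b]=0xaa, mem[0x18]=0x2a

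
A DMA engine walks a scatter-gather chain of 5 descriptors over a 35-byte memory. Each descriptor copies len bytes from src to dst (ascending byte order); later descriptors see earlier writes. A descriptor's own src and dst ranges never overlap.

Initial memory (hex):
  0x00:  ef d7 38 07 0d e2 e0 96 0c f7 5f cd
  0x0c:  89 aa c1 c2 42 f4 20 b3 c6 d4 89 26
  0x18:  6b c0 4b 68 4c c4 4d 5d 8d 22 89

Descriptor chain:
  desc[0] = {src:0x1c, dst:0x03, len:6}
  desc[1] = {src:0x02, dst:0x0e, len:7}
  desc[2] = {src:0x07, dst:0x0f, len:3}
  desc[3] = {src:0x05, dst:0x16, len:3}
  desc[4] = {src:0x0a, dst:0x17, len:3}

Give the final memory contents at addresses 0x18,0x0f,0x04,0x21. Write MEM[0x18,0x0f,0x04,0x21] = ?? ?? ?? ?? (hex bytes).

[0] 0x1c->0x03 len=6 : 4c c4 4d 5d 8d 22
[1] 0x02->0x0e len=7 : 38 4c c4 4d 5d 8d 22
[2] 0x07->0x0f len=3 : 8d 22 f7
[3] 0x05->0x16 len=3 : 4d 5d 8d
[4] 0x0a->0x17 len=3 : 5f cd 89
query mem[0x18]=0xcd, mem[0x0f]=0x8d, mem[0x04]=0xc4, mem[0x21]=0x22

MEM[0x18,0x0f,0x04,0x21] = cd 8d c4 22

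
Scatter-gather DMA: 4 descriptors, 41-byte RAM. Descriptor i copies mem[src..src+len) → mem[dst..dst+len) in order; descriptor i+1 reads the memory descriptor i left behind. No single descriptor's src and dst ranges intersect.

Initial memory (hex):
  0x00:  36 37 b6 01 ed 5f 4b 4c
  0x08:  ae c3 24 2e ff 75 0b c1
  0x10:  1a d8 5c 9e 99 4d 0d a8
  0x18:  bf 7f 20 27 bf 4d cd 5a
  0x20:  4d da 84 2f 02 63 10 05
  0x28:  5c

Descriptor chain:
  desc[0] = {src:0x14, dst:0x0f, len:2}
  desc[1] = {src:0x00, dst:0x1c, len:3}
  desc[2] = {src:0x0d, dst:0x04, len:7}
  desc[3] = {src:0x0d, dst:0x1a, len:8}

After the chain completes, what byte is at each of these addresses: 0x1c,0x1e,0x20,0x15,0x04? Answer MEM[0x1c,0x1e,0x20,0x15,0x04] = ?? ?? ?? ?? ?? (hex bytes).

  after D0: wrote 2B at 0x0f = 994d
  after D1: wrote 3B at 0x1c = 3637b6
  after D2: wrote 7B at 0x04 = 750b994dd85c9e
  after D3: wrote 8B at 0x1a = 750b994dd85c9e99
query mem[0x1c]=0x99, mem[0x1e]=0xd8, mem[0x20]=0x9e, mem[0x15]=0x4d, mem[0x04]=0x75

MEM[0x1c,0x1e,0x20,0x15,0x04] = 99 d8 9e 4d 75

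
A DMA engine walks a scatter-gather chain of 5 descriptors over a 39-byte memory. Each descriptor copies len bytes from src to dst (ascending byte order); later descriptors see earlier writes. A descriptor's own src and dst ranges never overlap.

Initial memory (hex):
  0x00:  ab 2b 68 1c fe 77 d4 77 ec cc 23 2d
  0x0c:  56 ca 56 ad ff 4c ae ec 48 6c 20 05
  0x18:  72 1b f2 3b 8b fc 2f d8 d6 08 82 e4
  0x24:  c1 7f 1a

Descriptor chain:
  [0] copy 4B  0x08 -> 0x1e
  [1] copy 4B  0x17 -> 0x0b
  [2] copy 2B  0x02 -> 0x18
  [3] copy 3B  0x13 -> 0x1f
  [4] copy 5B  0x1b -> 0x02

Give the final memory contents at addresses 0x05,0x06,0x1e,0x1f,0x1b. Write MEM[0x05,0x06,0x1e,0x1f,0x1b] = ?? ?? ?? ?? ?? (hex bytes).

MEM[0x05,0x06,0x1e,0x1f,0x1b] = ec ec ec ec 3b

[0] 0x08->0x1e len=4 : ec cc 23 2d
[1] 0x17->0x0b len=4 : 05 72 1b f2
[2] 0x02->0x18 len=2 : 68 1c
[3] 0x13->0x1f len=3 : ec 48 6c
[4] 0x1b->0x02 len=5 : 3b 8b fc ec ec
query mem[0x05]=0xec, mem[0x06]=0xec, mem[0x1e]=0xec, mem[0x1f]=0xec, mem[0x1b]=0x3b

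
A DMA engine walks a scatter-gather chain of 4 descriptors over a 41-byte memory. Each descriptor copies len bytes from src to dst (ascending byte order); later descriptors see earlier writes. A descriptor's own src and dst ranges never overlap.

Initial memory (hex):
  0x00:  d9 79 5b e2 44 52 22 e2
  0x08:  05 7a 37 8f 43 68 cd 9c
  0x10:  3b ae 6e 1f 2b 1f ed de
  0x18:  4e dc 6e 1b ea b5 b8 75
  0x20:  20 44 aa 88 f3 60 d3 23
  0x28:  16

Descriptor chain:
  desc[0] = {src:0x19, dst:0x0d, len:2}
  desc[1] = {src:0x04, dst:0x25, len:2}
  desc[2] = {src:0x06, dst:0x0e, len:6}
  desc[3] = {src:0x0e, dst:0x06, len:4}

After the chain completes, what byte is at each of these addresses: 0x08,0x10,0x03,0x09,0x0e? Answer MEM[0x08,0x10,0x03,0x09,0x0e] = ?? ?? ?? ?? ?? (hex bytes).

#0 dst[0x0d+2] := {0xdc,0x6e}
#1 dst[0x25+2] := {0x44,0x52}
#2 dst[0x0e+6] := {0x22,0xe2,0x05,0x7a,0x37,0x8f}
#3 dst[0x06+4] := {0x22,0xe2,0x05,0x7a}
query mem[0x08]=0x05, mem[0x10]=0x05, mem[0x03]=0xe2, mem[0x09]=0x7a, mem[0x0e]=0x22

MEM[0x08,0x10,0x03,0x09,0x0e] = 05 05 e2 7a 22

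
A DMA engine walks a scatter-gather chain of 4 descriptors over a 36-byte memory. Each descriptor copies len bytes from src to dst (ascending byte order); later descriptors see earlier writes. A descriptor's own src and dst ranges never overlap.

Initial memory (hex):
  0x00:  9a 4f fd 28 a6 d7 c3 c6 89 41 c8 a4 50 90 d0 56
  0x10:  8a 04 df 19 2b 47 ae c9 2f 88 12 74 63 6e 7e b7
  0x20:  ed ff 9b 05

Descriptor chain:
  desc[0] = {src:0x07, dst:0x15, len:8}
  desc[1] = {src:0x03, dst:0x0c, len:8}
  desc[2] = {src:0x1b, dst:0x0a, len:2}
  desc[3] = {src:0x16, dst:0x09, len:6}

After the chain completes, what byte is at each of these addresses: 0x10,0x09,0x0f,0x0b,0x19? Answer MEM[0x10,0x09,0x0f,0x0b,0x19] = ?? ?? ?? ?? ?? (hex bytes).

[0] 0x07->0x15 len=8 : c6 89 41 c8 a4 50 90 d0
[1] 0x03->0x0c len=8 : 28 a6 d7 c3 c6 89 41 c8
[2] 0x1b->0x0a len=2 : 90 d0
[3] 0x16->0x09 len=6 : 89 41 c8 a4 50 90
query mem[0x10]=0xc6, mem[0x09]=0x89, mem[0x0f]=0xc3, mem[0x0b]=0xc8, mem[0x19]=0xa4

MEM[0x10,0x09,0x0f,0x0b,0x19] = c6 89 c3 c8 a4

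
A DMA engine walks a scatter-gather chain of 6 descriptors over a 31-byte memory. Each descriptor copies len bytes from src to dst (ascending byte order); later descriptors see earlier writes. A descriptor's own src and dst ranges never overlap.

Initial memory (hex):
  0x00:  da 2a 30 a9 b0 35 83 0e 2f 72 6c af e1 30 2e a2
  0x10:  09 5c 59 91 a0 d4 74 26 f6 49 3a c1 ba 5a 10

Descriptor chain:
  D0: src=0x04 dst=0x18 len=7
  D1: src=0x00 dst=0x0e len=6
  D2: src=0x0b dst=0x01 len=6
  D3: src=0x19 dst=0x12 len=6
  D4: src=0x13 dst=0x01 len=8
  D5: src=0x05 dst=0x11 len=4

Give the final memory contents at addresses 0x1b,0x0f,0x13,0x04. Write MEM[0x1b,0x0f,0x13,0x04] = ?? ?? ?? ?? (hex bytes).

MEM[0x1b,0x0f,0x13,0x04] = 0e 2a 35 72

  after D0: wrote 7B at 0x18 = b035830e2f726c
  after D1: wrote 6B at 0x0e = da2a30a9b035
  after D2: wrote 6B at 0x01 = afe130da2a30
  after D3: wrote 6B at 0x12 = 35830e2f726c
  after D4: wrote 8B at 0x01 = 830e2f726cb03583
  after D5: wrote 4B at 0x11 = 6cb03583
query mem[0x1b]=0x0e, mem[0x0f]=0x2a, mem[0x13]=0x35, mem[0x04]=0x72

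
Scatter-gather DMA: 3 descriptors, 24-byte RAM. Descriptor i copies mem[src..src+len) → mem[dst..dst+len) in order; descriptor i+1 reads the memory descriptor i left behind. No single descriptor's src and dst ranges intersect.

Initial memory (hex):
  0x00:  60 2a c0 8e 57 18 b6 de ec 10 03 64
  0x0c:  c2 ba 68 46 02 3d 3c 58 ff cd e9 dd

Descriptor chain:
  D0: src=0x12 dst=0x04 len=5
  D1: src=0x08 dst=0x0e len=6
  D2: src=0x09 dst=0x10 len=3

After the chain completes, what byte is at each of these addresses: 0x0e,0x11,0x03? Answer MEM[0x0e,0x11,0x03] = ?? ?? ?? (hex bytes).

[0] 0x12->0x04 len=5 : 3c 58 ff cd e9
[1] 0x08->0x0e len=6 : e9 10 03 64 c2 ba
[2] 0x09->0x10 len=3 : 10 03 64
query mem[0x0e]=0xe9, mem[0x11]=0x03, mem[0x03]=0x8e

MEM[0x0e,0x11,0x03] = e9 03 8e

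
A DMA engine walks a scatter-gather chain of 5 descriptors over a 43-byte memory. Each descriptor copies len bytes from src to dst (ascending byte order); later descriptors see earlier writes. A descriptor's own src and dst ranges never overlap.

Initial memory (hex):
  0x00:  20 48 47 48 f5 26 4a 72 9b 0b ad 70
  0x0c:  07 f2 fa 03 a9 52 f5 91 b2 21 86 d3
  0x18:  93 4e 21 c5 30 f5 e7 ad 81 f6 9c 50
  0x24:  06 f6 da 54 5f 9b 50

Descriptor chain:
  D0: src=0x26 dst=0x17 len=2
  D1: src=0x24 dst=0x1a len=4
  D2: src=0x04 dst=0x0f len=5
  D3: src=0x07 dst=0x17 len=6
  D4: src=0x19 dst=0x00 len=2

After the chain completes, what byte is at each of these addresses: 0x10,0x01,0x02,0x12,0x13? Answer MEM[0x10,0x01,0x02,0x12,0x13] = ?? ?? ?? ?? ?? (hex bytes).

[0] 0x26->0x17 len=2 : da 54
[1] 0x24->0x1a len=4 : 06 f6 da 54
[2] 0x04->0x0f len=5 : f5 26 4a 72 9b
[3] 0x07->0x17 len=6 : 72 9b 0b ad 70 07
[4] 0x19->0x00 len=2 : 0b ad
query mem[0x10]=0x26, mem[0x01]=0xad, mem[0x02]=0x47, mem[0x12]=0x72, mem[0x13]=0x9b

MEM[0x10,0x01,0x02,0x12,0x13] = 26 ad 47 72 9b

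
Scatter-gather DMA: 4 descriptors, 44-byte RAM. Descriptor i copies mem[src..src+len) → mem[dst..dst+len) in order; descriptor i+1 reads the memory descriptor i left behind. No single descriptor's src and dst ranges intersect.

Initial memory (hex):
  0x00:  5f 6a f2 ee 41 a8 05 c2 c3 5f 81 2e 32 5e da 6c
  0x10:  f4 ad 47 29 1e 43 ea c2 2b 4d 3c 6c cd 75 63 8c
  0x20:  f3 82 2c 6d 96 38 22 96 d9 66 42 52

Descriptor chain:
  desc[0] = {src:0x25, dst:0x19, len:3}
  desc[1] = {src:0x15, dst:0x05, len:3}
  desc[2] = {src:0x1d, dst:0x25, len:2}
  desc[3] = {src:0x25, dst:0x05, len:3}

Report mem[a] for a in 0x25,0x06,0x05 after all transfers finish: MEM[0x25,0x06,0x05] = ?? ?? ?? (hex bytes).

MEM[0x25,0x06,0x05] = 75 63 75

  after D0: wrote 3B at 0x19 = 382296
  after D1: wrote 3B at 0x05 = 43eac2
  after D2: wrote 2B at 0x25 = 7563
  after D3: wrote 3B at 0x05 = 756396
query mem[0x25]=0x75, mem[0x06]=0x63, mem[0x05]=0x75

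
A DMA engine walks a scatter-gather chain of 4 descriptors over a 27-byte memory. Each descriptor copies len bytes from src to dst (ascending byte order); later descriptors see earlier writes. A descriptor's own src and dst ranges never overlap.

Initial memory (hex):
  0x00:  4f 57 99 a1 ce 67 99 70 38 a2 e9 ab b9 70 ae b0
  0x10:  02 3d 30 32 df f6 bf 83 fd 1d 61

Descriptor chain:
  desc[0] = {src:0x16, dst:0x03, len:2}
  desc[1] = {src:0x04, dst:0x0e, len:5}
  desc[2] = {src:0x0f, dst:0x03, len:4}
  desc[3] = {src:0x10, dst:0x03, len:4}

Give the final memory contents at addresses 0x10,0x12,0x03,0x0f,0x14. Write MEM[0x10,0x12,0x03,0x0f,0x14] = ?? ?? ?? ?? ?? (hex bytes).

MEM[0x10,0x12,0x03,0x0f,0x14] = 99 38 99 67 df

[0] 0x16->0x03 len=2 : bf 83
[1] 0x04->0x0e len=5 : 83 67 99 70 38
[2] 0x0f->0x03 len=4 : 67 99 70 38
[3] 0x10->0x03 len=4 : 99 70 38 32
query mem[0x10]=0x99, mem[0x12]=0x38, mem[0x03]=0x99, mem[0x0f]=0x67, mem[0x14]=0xdf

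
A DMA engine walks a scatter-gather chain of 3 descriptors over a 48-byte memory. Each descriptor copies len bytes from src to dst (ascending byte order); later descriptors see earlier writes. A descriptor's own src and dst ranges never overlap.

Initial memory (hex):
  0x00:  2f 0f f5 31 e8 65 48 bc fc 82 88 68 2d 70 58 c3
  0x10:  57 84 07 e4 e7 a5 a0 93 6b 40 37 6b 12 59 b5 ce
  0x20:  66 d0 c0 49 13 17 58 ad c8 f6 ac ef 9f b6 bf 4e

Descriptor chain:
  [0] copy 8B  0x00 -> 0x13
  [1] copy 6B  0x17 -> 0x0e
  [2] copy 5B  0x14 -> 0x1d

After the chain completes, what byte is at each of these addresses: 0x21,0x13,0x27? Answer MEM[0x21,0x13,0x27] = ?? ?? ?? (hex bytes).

MEM[0x21,0x13,0x27] = 65 12 ad

#0 dst[0x13+8] := {0x2f,0x0f,0xf5,0x31,0xe8,0x65,0x48,0xbc}
#1 dst[0x0e+6] := {0xe8,0x65,0x48,0xbc,0x6b,0x12}
#2 dst[0x1d+5] := {0x0f,0xf5,0x31,0xe8,0x65}
query mem[0x21]=0x65, mem[0x13]=0x12, mem[0x27]=0xad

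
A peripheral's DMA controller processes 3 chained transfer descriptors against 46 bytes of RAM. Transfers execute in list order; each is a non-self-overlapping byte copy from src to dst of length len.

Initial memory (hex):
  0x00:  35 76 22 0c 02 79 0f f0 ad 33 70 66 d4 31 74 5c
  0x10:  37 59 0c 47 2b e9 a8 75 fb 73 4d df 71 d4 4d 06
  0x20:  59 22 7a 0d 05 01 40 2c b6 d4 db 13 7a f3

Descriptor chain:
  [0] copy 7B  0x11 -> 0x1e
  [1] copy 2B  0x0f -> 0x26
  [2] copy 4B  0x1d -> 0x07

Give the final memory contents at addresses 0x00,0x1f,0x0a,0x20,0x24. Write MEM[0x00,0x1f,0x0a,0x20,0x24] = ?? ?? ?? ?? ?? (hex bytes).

MEM[0x00,0x1f,0x0a,0x20,0x24] = 35 0c 47 47 75

D0: mem[0x1e..0x24] <- [59 0c 47 2b e9 a8 75]
D1: mem[0x26..0x27] <- [5c 37]
D2: mem[0x07..0x0a] <- [d4 59 0c 47]
query mem[0x00]=0x35, mem[0x1f]=0x0c, mem[0x0a]=0x47, mem[0x20]=0x47, mem[0x24]=0x75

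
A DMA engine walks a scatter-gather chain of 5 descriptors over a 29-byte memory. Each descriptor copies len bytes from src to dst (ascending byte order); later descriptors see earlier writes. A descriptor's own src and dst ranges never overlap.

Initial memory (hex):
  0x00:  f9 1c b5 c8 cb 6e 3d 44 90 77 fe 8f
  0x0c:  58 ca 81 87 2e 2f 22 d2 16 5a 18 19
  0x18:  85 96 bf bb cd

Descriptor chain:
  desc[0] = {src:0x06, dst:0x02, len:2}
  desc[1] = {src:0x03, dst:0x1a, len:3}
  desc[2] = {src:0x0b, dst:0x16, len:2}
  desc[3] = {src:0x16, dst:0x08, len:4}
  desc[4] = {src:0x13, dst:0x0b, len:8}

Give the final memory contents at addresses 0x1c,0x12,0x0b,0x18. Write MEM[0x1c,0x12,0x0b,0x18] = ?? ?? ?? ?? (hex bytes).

[0] 0x06->0x02 len=2 : 3d 44
[1] 0x03->0x1a len=3 : 44 cb 6e
[2] 0x0b->0x16 len=2 : 8f 58
[3] 0x16->0x08 len=4 : 8f 58 85 96
[4] 0x13->0x0b len=8 : d2 16 5a 8f 58 85 96 44
query mem[0x1c]=0x6e, mem[0x12]=0x44, mem[0x0b]=0xd2, mem[0x18]=0x85

MEM[0x1c,0x12,0x0b,0x18] = 6e 44 d2 85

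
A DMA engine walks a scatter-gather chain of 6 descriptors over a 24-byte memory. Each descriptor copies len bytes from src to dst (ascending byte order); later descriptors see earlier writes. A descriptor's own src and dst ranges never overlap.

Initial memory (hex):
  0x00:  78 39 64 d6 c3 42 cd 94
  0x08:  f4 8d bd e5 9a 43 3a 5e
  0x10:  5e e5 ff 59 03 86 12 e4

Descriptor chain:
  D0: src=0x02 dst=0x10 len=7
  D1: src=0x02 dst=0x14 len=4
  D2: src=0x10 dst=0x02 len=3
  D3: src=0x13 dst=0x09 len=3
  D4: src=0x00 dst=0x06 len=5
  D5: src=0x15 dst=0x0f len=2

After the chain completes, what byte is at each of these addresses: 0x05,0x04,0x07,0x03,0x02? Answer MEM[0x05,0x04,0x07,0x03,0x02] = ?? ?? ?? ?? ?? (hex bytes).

MEM[0x05,0x04,0x07,0x03,0x02] = 42 c3 39 d6 64

#0 dst[0x10+7] := {0x64,0xd6,0xc3,0x42,0xcd,0x94,0xf4}
#1 dst[0x14+4] := {0x64,0xd6,0xc3,0x42}
#2 dst[0x02+3] := {0x64,0xd6,0xc3}
#3 dst[0x09+3] := {0x42,0x64,0xd6}
#4 dst[0x06+5] := {0x78,0x39,0x64,0xd6,0xc3}
#5 dst[0x0f+2] := {0xd6,0xc3}
query mem[0x05]=0x42, mem[0x04]=0xc3, mem[0x07]=0x39, mem[0x03]=0xd6, mem[0x02]=0x64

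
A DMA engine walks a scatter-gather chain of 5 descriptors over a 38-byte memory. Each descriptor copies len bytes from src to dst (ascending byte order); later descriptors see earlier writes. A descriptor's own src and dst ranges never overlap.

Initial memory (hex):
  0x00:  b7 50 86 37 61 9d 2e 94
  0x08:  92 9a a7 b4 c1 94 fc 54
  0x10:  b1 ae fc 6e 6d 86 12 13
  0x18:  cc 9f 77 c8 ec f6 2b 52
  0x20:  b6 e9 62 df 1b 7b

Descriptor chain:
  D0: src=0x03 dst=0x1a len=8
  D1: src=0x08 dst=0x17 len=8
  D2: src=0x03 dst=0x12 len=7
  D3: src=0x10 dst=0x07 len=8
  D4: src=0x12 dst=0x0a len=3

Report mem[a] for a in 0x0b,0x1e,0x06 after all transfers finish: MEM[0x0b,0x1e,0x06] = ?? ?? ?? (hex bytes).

MEM[0x0b,0x1e,0x06] = 61 54 2e

#0 dst[0x1a+8] := {0x37,0x61,0x9d,0x2e,0x94,0x92,0x9a,0xa7}
#1 dst[0x17+8] := {0x92,0x9a,0xa7,0xb4,0xc1,0x94,0xfc,0x54}
#2 dst[0x12+7] := {0x37,0x61,0x9d,0x2e,0x94,0x92,0x9a}
#3 dst[0x07+8] := {0xb1,0xae,0x37,0x61,0x9d,0x2e,0x94,0x92}
#4 dst[0x0a+3] := {0x37,0x61,0x9d}
query mem[0x0b]=0x61, mem[0x1e]=0x54, mem[0x06]=0x2e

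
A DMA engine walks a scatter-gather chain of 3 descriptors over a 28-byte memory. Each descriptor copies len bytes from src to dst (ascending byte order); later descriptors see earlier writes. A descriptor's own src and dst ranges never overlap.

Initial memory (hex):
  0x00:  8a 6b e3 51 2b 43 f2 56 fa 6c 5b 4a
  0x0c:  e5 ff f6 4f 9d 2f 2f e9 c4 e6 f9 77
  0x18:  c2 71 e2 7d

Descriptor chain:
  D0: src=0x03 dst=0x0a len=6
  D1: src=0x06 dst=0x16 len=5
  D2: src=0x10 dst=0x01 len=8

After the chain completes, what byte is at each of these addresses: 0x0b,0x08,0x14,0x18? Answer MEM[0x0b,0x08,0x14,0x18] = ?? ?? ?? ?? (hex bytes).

D0: mem[0x0a..0x0f] <- [51 2b 43 f2 56 fa]
D1: mem[0x16..0x1a] <- [f2 56 fa 6c 51]
D2: mem[0x01..0x08] <- [9d 2f 2f e9 c4 e6 f2 56]
query mem[0x0b]=0x2b, mem[0x08]=0x56, mem[0x14]=0xc4, mem[0x18]=0xfa

MEM[0x0b,0x08,0x14,0x18] = 2b 56 c4 fa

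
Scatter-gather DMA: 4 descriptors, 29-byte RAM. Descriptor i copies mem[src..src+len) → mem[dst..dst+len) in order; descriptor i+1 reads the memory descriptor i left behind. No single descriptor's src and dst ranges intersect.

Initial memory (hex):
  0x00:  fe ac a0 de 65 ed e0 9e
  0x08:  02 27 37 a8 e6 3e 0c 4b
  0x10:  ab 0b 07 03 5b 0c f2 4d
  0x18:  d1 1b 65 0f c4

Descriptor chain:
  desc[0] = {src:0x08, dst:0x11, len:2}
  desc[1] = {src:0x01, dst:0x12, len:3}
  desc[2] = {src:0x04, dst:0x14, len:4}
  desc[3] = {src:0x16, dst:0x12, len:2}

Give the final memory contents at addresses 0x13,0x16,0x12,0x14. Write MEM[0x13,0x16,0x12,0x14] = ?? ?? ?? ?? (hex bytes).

MEM[0x13,0x16,0x12,0x14] = 9e e0 e0 65

D0: mem[0x11..0x12] <- [02 27]
D1: mem[0x12..0x14] <- [ac a0 de]
D2: mem[0x14..0x17] <- [65 ed e0 9e]
D3: mem[0x12..0x13] <- [e0 9e]
query mem[0x13]=0x9e, mem[0x16]=0xe0, mem[0x12]=0xe0, mem[0x14]=0x65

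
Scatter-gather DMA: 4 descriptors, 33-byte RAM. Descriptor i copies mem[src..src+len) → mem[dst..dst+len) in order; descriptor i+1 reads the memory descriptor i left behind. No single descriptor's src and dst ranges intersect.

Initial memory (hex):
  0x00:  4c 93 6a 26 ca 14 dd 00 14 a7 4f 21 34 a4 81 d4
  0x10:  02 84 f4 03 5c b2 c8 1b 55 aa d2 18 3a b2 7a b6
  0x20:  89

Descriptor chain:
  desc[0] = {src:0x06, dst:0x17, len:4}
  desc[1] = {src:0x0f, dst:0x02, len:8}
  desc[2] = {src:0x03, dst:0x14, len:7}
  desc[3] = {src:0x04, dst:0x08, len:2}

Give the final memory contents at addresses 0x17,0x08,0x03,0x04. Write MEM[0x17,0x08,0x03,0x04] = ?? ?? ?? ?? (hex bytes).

[0] 0x06->0x17 len=4 : dd 00 14 a7
[1] 0x0f->0x02 len=8 : d4 02 84 f4 03 5c b2 c8
[2] 0x03->0x14 len=7 : 02 84 f4 03 5c b2 c8
[3] 0x04->0x08 len=2 : 84 f4
query mem[0x17]=0x03, mem[0x08]=0x84, mem[0x03]=0x02, mem[0x04]=0x84

MEM[0x17,0x08,0x03,0x04] = 03 84 02 84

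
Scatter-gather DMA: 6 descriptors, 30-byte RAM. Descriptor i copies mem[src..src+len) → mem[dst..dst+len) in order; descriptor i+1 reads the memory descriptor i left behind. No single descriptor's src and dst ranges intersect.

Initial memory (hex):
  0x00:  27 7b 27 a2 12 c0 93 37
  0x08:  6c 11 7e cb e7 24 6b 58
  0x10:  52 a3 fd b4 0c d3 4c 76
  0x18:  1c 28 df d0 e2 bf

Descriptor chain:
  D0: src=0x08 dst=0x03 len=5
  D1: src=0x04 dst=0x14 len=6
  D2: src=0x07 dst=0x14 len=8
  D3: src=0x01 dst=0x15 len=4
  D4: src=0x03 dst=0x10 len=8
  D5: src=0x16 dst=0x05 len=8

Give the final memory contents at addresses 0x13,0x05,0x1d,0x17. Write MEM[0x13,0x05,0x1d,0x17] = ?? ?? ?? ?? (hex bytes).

D0: mem[0x03..0x07] <- [6c 11 7e cb e7]
D1: mem[0x14..0x19] <- [11 7e cb e7 6c 11]
D2: mem[0x14..0x1b] <- [e7 6c 11 7e cb e7 24 6b]
D3: mem[0x15..0x18] <- [7b 27 6c 11]
D4: mem[0x10..0x17] <- [6c 11 7e cb e7 6c 11 7e]
D5: mem[0x05..0x0c] <- [11 7e 11 e7 24 6b e2 bf]
query mem[0x13]=0xcb, mem[0x05]=0x11, mem[0x1d]=0xbf, mem[0x17]=0x7e

MEM[0x13,0x05,0x1d,0x17] = cb 11 bf 7e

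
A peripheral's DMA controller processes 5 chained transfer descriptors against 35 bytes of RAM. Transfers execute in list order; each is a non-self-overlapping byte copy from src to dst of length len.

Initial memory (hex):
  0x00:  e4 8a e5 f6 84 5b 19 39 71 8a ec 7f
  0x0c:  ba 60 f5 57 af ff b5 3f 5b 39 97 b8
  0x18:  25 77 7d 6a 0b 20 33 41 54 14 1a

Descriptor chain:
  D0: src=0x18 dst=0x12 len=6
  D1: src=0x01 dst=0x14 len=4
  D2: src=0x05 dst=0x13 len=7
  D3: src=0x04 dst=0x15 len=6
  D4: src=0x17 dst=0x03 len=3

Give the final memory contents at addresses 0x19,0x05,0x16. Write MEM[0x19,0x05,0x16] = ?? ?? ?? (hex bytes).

MEM[0x19,0x05,0x16] = 71 71 5b

  after D0: wrote 6B at 0x12 = 25777d6a0b20
  after D1: wrote 4B at 0x14 = 8ae5f684
  after D2: wrote 7B at 0x13 = 5b1939718aec7f
  after D3: wrote 6B at 0x15 = 845b1939718a
  after D4: wrote 3B at 0x03 = 193971
query mem[0x19]=0x71, mem[0x05]=0x71, mem[0x16]=0x5b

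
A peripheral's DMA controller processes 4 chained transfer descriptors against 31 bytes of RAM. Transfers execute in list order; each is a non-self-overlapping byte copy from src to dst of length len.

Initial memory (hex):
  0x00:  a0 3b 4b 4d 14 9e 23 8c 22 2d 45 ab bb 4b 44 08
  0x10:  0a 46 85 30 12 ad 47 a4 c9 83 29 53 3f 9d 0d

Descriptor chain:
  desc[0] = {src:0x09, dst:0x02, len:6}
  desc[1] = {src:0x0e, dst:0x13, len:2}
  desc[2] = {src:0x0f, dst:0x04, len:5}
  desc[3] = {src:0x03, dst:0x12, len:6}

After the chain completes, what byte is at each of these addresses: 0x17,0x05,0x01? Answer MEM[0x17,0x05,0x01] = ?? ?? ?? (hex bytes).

[0] 0x09->0x02 len=6 : 2d 45 ab bb 4b 44
[1] 0x0e->0x13 len=2 : 44 08
[2] 0x0f->0x04 len=5 : 08 0a 46 85 44
[3] 0x03->0x12 len=6 : 45 08 0a 46 85 44
query mem[0x17]=0x44, mem[0x05]=0x0a, mem[0x01]=0x3b

MEM[0x17,0x05,0x01] = 44 0a 3b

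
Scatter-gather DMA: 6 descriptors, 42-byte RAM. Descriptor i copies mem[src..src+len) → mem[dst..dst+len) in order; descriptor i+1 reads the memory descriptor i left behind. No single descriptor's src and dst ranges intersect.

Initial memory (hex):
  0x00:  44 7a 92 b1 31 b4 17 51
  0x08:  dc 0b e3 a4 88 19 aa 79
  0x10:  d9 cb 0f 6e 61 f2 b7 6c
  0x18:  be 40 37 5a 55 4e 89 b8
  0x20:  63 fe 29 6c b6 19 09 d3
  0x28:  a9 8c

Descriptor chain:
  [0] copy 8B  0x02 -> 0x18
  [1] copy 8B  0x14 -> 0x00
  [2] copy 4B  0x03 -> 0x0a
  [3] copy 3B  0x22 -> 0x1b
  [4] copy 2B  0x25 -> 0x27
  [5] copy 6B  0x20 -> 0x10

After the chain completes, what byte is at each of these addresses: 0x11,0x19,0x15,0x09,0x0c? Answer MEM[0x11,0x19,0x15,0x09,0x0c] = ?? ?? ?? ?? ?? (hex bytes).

D0: mem[0x18..0x1f] <- [92 b1 31 b4 17 51 dc 0b]
D1: mem[0x00..0x07] <- [61 f2 b7 6c 92 b1 31 b4]
D2: mem[0x0a..0x0d] <- [6c 92 b1 31]
D3: mem[0x1b..0x1d] <- [29 6c b6]
D4: mem[0x27..0x28] <- [19 09]
D5: mem[0x10..0x15] <- [63 fe 29 6c b6 19]
query mem[0x11]=0xfe, mem[0x19]=0xb1, mem[0x15]=0x19, mem[0x09]=0x0b, mem[0x0c]=0xb1

MEM[0x11,0x19,0x15,0x09,0x0c] = fe b1 19 0b b1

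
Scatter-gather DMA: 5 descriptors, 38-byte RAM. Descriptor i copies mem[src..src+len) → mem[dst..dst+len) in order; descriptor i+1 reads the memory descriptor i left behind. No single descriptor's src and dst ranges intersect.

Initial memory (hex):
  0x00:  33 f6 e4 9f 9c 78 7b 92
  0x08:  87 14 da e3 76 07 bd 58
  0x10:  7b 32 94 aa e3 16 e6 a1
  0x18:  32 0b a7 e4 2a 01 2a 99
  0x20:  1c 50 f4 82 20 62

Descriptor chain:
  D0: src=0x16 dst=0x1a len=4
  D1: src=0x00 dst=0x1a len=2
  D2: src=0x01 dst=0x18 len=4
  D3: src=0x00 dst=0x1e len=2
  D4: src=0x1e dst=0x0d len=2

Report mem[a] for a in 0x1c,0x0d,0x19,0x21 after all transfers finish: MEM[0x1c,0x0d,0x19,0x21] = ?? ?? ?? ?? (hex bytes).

MEM[0x1c,0x0d,0x19,0x21] = 32 33 e4 50

#0 dst[0x1a+4] := {0xe6,0xa1,0x32,0x0b}
#1 dst[0x1a+2] := {0x33,0xf6}
#2 dst[0x18+4] := {0xf6,0xe4,0x9f,0x9c}
#3 dst[0x1e+2] := {0x33,0xf6}
#4 dst[0x0d+2] := {0x33,0xf6}
query mem[0x1c]=0x32, mem[0x0d]=0x33, mem[0x19]=0xe4, mem[0x21]=0x50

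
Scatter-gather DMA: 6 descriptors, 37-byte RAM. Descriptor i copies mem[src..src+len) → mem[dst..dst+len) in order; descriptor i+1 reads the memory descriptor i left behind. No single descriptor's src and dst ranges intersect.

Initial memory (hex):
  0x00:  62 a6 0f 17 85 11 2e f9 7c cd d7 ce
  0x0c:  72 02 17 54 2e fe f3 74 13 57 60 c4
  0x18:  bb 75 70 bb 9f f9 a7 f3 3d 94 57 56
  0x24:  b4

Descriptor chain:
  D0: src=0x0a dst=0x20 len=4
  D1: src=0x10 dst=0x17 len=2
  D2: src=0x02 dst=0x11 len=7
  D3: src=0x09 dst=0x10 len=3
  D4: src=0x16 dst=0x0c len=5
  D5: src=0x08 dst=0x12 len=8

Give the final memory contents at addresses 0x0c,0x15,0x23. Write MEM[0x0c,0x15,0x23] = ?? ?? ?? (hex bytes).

[0] 0x0a->0x20 len=4 : d7 ce 72 02
[1] 0x10->0x17 len=2 : 2e fe
[2] 0x02->0x11 len=7 : 0f 17 85 11 2e f9 7c
[3] 0x09->0x10 len=3 : cd d7 ce
[4] 0x16->0x0c len=5 : f9 7c fe 75 70
[5] 0x08->0x12 len=8 : 7c cd d7 ce f9 7c fe 75
query mem[0x0c]=0xf9, mem[0x15]=0xce, mem[0x23]=0x02

MEM[0x0c,0x15,0x23] = f9 ce 02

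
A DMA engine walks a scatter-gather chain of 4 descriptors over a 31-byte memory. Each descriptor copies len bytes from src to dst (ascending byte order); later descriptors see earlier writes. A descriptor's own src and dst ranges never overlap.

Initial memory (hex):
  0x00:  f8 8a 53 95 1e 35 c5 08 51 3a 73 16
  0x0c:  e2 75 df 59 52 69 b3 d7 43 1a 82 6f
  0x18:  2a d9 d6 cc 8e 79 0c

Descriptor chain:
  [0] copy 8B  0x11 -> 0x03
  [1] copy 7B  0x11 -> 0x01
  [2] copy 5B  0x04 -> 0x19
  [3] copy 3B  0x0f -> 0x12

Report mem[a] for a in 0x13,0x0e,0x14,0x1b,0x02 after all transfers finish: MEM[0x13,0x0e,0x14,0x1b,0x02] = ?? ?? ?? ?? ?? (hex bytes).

#0 dst[0x03+8] := {0x69,0xb3,0xd7,0x43,0x1a,0x82,0x6f,0x2a}
#1 dst[0x01+7] := {0x69,0xb3,0xd7,0x43,0x1a,0x82,0x6f}
#2 dst[0x19+5] := {0x43,0x1a,0x82,0x6f,0x82}
#3 dst[0x12+3] := {0x59,0x52,0x69}
query mem[0x13]=0x52, mem[0x0e]=0xdf, mem[0x14]=0x69, mem[0x1b]=0x82, mem[0x02]=0xb3

MEM[0x13,0x0e,0x14,0x1b,0x02] = 52 df 69 82 b3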